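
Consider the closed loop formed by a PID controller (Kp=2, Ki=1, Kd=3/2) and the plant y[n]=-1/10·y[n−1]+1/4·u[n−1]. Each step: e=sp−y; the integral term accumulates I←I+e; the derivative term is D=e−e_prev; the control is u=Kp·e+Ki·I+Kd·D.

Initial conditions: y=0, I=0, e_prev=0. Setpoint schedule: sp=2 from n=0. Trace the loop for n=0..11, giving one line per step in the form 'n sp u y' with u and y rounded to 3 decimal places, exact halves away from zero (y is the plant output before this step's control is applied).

(exact arithmetic carried between steps; '≈' marks a value shown rounded to 6 d.p. or computed from one; I and e_prev carry over from the previous line; the table rounds u and y to 3 d.p., halves away from zero)
n=0: y=0, sp=2, e=sp−y=2; I=2, D=e−e_prev=2; u=2·2+1·2+3/2·2=9; next y=-1/10·0+1/4·9=2.25
n=1: y=2.25, sp=2, e=sp−y=-0.25; I=1.75, D=e−e_prev=-2.25; u=2·(-0.25)+1·1.75+3/2·(-2.25)=-2.125; next y=-1/10·2.25+1/4·(-2.125)=-0.75625
n=2: y=-0.75625, sp=2, e=sp−y=2.75625; I=4.50625, D=e−e_prev=3.00625; u=2·2.75625+1·4.50625+3/2·3.00625=14.528125; next y=-1/10·(-0.75625)+1/4·14.528125≈3.707656
n=3: y≈3.707656, sp=2, e=sp−y≈-1.707656; I≈2.798594, D=e−e_prev≈-4.463906; u=2·(-1.707656)+1·2.798594+3/2·(-4.463906)≈-7.312578; next y=-1/10·3.707656+1/4·(-7.312578)≈-2.198910
n=4: y≈-2.198910, sp=2, e=sp−y≈4.198910; I≈6.997504, D=e−e_prev≈5.906566; u=2·4.198910+1·6.997504+3/2·5.906566≈24.255174; next y=-1/10·(-2.198910)+1/4·24.255174≈6.283684
n=5: y≈6.283684, sp=2, e=sp−y≈-4.283684; I≈2.713819, D=e−e_prev≈-8.482595; u=2·(-4.283684)+1·2.713819+3/2·(-8.482595)≈-18.577441; next y=-1/10·6.283684+1/4·(-18.577441)≈-5.272729
n=6: y≈-5.272729, sp=2, e=sp−y≈7.272729; I≈9.986548, D=e−e_prev≈11.556413; u=2·7.272729+1·9.986548+3/2·11.556413≈41.866626; next y=-1/10·(-5.272729)+1/4·41.866626≈10.993929
n=7: y≈10.993929, sp=2, e=sp−y≈-8.993929; I≈0.992619, D=e−e_prev≈-16.266658; u=2·(-8.993929)+1·0.992619+3/2·(-16.266658)≈-41.395227; next y=-1/10·10.993929+1/4·(-41.395227)≈-11.448200
n=8: y≈-11.448200, sp=2, e=sp−y≈13.448200; I≈14.440819, D=e−e_prev≈22.442129; u=2·13.448200+1·14.440819+3/2·22.442129≈75.000411; next y=-1/10·(-11.448200)+1/4·75.000411≈19.894923
n=9: y≈19.894923, sp=2, e=sp−y≈-17.894923; I≈-3.454104, D=e−e_prev≈-31.343122; u=2·(-17.894923)+1·(-3.454104)+3/2·(-31.343122)≈-86.258634; next y=-1/10·19.894923+1/4·(-86.258634)≈-23.554151
n=10: y≈-23.554151, sp=2, e=sp−y≈25.554151; I≈22.100046, D=e−e_prev≈43.449074; u=2·25.554151+1·22.100046+3/2·43.449074≈138.381958; next y=-1/10·(-23.554151)+1/4·138.381958≈36.950905
n=11: y≈36.950905, sp=2, e=sp−y≈-34.950905; I≈-12.850858, D=e−e_prev≈-60.505055; u=2·(-34.950905)+1·(-12.850858)+3/2·(-60.505055)≈-173.510250; next y=-1/10·36.950905+1/4·(-173.510250)≈-47.072653

0 2 9.000 0.000
1 2 -2.125 2.250
2 2 14.528 -0.756
3 2 -7.313 3.708
4 2 24.255 -2.199
5 2 -18.577 6.284
6 2 41.867 -5.273
7 2 -41.395 10.994
8 2 75.000 -11.448
9 2 -86.259 19.895
10 2 138.382 -23.554
11 2 -173.510 36.951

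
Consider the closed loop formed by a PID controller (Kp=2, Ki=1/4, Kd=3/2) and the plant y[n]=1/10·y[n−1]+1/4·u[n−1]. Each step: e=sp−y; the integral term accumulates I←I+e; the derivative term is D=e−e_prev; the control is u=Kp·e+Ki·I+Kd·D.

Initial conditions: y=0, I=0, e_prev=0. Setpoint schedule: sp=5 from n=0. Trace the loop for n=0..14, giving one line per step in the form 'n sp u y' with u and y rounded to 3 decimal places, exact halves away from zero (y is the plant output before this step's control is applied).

0 5 18.750 0.000
1 5 -5.078 4.688
2 5 22.612 -0.801
3 5 -8.072 5.573
4 5 27.722 -1.461
5 5 -12.132 6.784
6 5 34.060 -2.355
7 5 -17.688 8.280
8 5 41.970 -3.594
9 5 -25.169 10.133
10 5 51.933 -5.279
11 5 -35.118 12.455
12 5 64.580 -7.534
13 5 -48.242 15.392
14 5 80.722 -10.521

(exact arithmetic carried between steps; '≈' marks a value shown rounded to 6 d.p. or computed from one; I and e_prev carry over from the previous line; the table rounds u and y to 3 d.p., halves away from zero)
n=0: y=0, sp=5, e=sp−y=5; I=5, D=e−e_prev=5; u=2·5+1/4·5+3/2·5=18.75; next y=1/10·0+1/4·18.75=4.6875
n=1: y=4.6875, sp=5, e=sp−y=0.3125; I=5.3125, D=e−e_prev=-4.6875; u=2·0.3125+1/4·5.3125+3/2·(-4.6875)=-5.078125; next y=1/10·4.6875+1/4·(-5.078125)≈-0.800781
n=2: y≈-0.800781, sp=5, e=sp−y≈5.800781; I≈11.113281, D=e−e_prev≈5.488281; u=2·5.800781+1/4·11.113281+3/2·5.488281≈22.612305; next y=1/10·(-0.800781)+1/4·22.612305≈5.572998
n=3: y≈5.572998, sp=5, e=sp−y≈-0.572998; I≈10.540283, D=e−e_prev≈-6.373779; u=2·(-0.572998)+1/4·10.540283+3/2·(-6.373779)≈-8.071594; next y=1/10·5.572998+1/4·(-8.071594)≈-1.460599
n=4: y≈-1.460599, sp=5, e=sp−y≈6.460599; I≈17.000882, D=e−e_prev≈7.033597; u=2·6.460599+1/4·17.000882+3/2·7.033597≈27.721813; next y=1/10·(-1.460599)+1/4·27.721813≈6.784393
n=5: y≈6.784393, sp=5, e=sp−y≈-1.784393; I≈15.216489, D=e−e_prev≈-8.244992; u=2·(-1.784393)+1/4·15.216489+3/2·(-8.244992)≈-12.132153; next y=1/10·6.784393+1/4·(-12.132153)≈-2.354599
n=6: y≈-2.354599, sp=5, e=sp−y≈7.354599; I≈22.571087, D=e−e_prev≈9.138992; u=2·7.354599+1/4·22.571087+3/2·9.138992≈34.060458; next y=1/10·(-2.354599)+1/4·34.060458≈8.279655
n=7: y≈8.279655, sp=5, e=sp−y≈-3.279655; I≈19.291433, D=e−e_prev≈-10.634254; u=2·(-3.279655)+1/4·19.291433+3/2·(-10.634254)≈-17.687831; next y=1/10·8.279655+1/4·(-17.687831)≈-3.593992
n=8: y≈-3.593992, sp=5, e=sp−y≈8.593992; I≈27.885425, D=e−e_prev≈11.873647; u=2·8.593992+1/4·27.885425+3/2·11.873647≈41.969812; next y=1/10·(-3.593992)+1/4·41.969812≈10.133054
n=9: y≈10.133054, sp=5, e=sp−y≈-5.133054; I≈22.752372, D=e−e_prev≈-13.727046; u=2·(-5.133054)+1/4·22.752372+3/2·(-13.727046)≈-25.168584; next y=1/10·10.133054+1/4·(-25.168584)≈-5.278841
n=10: y≈-5.278841, sp=5, e=sp−y≈10.278841; I≈33.031212, D=e−e_prev≈15.411894; u=2·10.278841+1/4·33.031212+3/2·15.411894≈51.933325; next y=1/10·(-5.278841)+1/4·51.933325≈12.455447
n=11: y≈12.455447, sp=5, e=sp−y≈-7.455447; I≈25.575765, D=e−e_prev≈-17.734288; u=2·(-7.455447)+1/4·25.575765+3/2·(-17.734288)≈-35.118385; next y=1/10·12.455447+1/4·(-35.118385)≈-7.534052
n=12: y≈-7.534052, sp=5, e=sp−y≈12.534052; I≈38.109816, D=e−e_prev≈19.989499; u=2·12.534052+1/4·38.109816+3/2·19.989499≈64.579805; next y=1/10·(-7.534052)+1/4·64.579805≈15.391546
n=13: y≈15.391546, sp=5, e=sp−y≈-10.391546; I≈27.718270, D=e−e_prev≈-22.925598; u=2·(-10.391546)+1/4·27.718270+3/2·(-22.925598)≈-48.241921; next y=1/10·15.391546+1/4·(-48.241921)≈-10.521326
n=14: y≈-10.521326, sp=5, e=sp−y≈15.521326; I≈43.239596, D=e−e_prev≈25.912872; u=2·15.521326+1/4·43.239596+3/2·25.912872≈80.721858; next y=1/10·(-10.521326)+1/4·80.721858≈19.128332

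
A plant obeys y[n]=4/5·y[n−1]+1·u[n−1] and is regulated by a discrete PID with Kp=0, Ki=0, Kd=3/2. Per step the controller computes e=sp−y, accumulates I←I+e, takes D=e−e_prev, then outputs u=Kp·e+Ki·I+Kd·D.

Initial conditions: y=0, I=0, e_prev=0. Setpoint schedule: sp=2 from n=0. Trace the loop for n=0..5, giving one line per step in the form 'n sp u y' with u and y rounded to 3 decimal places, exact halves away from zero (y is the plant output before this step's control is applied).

(exact arithmetic carried between steps; '≈' marks a value shown rounded to 6 d.p. or computed from one; I and e_prev carry over from the previous line; the table rounds u and y to 3 d.p., halves away from zero)
n=0: y=0, sp=2, e=sp−y=2; I=2, D=e−e_prev=2; u=0·2+0·2+3/2·2=3; next y=4/5·0+1·3=3
n=1: y=3, sp=2, e=sp−y=-1; I=1, D=e−e_prev=-3; u=0·(-1)+0·1+3/2·(-3)=-4.5; next y=4/5·3+1·(-4.5)=-2.1
n=2: y=-2.1, sp=2, e=sp−y=4.1; I=5.1, D=e−e_prev=5.1; u=0·4.1+0·5.1+3/2·5.1=7.65; next y=4/5·(-2.1)+1·7.65=5.97
n=3: y=5.97, sp=2, e=sp−y=-3.97; I=1.13, D=e−e_prev=-8.07; u=0·(-3.97)+0·1.13+3/2·(-8.07)=-12.105; next y=4/5·5.97+1·(-12.105)=-7.329
n=4: y=-7.329, sp=2, e=sp−y=9.329; I=10.459, D=e−e_prev=13.299; u=0·9.329+0·10.459+3/2·13.299=19.9485; next y=4/5·(-7.329)+1·19.9485=14.0853
n=5: y=14.0853, sp=2, e=sp−y=-12.0853; I=-1.6263, D=e−e_prev=-21.4143; u=0·(-12.0853)+0·(-1.6263)+3/2·(-21.4143)=-32.12145; next y=4/5·14.0853+1·(-32.12145)=-20.85321

0 2 3.000 0.000
1 2 -4.500 3.000
2 2 7.650 -2.100
3 2 -12.105 5.970
4 2 19.949 -7.329
5 2 -32.121 14.085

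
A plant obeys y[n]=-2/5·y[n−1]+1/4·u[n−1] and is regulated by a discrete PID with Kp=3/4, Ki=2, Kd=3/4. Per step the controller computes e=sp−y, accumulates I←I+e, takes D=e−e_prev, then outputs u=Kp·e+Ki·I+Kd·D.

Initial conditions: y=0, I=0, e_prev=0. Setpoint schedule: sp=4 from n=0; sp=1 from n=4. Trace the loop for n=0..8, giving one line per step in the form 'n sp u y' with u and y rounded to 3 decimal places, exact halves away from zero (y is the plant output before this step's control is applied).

0 4 14.000 0.000
1 4 6.750 3.500
2 4 21.619 0.288
3 4 9.127 5.290
4 1 17.733 0.166
5 1 3.104 4.367
6 1 18.203 -0.971
7 1 -2.542 4.939
8 1 20.437 -2.611

(exact arithmetic carried between steps; '≈' marks a value shown rounded to 6 d.p. or computed from one; I and e_prev carry over from the previous line; the table rounds u and y to 3 d.p., halves away from zero)
n=0: y=0, sp=4, e=sp−y=4; I=4, D=e−e_prev=4; u=3/4·4+2·4+3/4·4=14; next y=-2/5·0+1/4·14=3.5
n=1: y=3.5, sp=4, e=sp−y=0.5; I=4.5, D=e−e_prev=-3.5; u=3/4·0.5+2·4.5+3/4·(-3.5)=6.75; next y=-2/5·3.5+1/4·6.75=0.2875
n=2: y=0.2875, sp=4, e=sp−y=3.7125; I=8.2125, D=e−e_prev=3.2125; u=3/4·3.7125+2·8.2125+3/4·3.2125=21.61875; next y=-2/5·0.2875+1/4·21.61875≈5.289688
n=3: y≈5.289688, sp=4, e=sp−y≈-1.289688; I≈6.922813, D=e−e_prev≈-5.002188; u=3/4·(-1.289688)+2·6.922813+3/4·(-5.002188)≈9.126719; next y=-2/5·5.289688+1/4·9.126719≈0.165805
n=4: y≈0.165805, sp=1, e=sp−y≈0.834195; I≈7.757008, D=e−e_prev≈2.123883; u=3/4·0.834195+2·7.757008+3/4·2.123883≈17.732574; next y=-2/5·0.165805+1/4·17.732574≈4.366822
n=5: y≈4.366822, sp=1, e=sp−y≈-3.366822; I≈4.390186, D=e−e_prev≈-4.201017; u=3/4·(-3.366822)+2·4.390186+3/4·(-4.201017)≈3.104493; next y=-2/5·4.366822+1/4·3.104493≈-0.970605
n=6: y≈-0.970605, sp=1, e=sp−y≈1.970605; I≈6.360791, D=e−e_prev≈5.337427; u=3/4·1.970605+2·6.360791+3/4·5.337427≈18.202607; next y=-2/5·(-0.970605)+1/4·18.202607≈4.938894
n=7: y≈4.938894, sp=1, e=sp−y≈-3.938894; I≈2.421898, D=e−e_prev≈-5.909499; u=3/4·(-3.938894)+2·2.421898+3/4·(-5.909499)≈-2.542500; next y=-2/5·4.938894+1/4·(-2.542500)≈-2.611183
n=8: y≈-2.611183, sp=1, e=sp−y≈3.611183; I≈6.033080, D=e−e_prev≈7.550077; u=3/4·3.611183+2·6.033080+3/4·7.550077≈20.437104; next y=-2/5·(-2.611183)+1/4·20.437104≈6.153749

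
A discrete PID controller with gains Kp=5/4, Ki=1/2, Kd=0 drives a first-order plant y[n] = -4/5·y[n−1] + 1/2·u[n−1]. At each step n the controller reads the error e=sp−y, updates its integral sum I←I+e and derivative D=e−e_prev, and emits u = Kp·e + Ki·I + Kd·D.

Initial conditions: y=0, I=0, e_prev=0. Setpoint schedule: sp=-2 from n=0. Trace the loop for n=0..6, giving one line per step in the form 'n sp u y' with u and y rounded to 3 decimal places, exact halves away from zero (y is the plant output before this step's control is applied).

(exact arithmetic carried between steps; '≈' marks a value shown rounded to 6 d.p. or computed from one; I and e_prev carry over from the previous line; the table rounds u and y to 3 d.p., halves away from zero)
n=0: y=0, sp=-2, e=sp−y=-2; I=-2, D=e−e_prev=-2; u=5/4·(-2)+1/2·(-2)+0·(-2)=-3.5; next y=-4/5·0+1/2·(-3.5)=-1.75
n=1: y=-1.75, sp=-2, e=sp−y=-0.25; I=-2.25, D=e−e_prev=1.75; u=5/4·(-0.25)+1/2·(-2.25)+0·1.75=-1.4375; next y=-4/5·(-1.75)+1/2·(-1.4375)=0.68125
n=2: y=0.68125, sp=-2, e=sp−y=-2.68125; I=-4.93125, D=e−e_prev=-2.43125; u=5/4·(-2.68125)+1/2·(-4.93125)+0·(-2.43125)≈-5.817188; next y=-4/5·0.68125+1/2·(-5.817188)≈-3.453594
n=3: y≈-3.453594, sp=-2, e=sp−y≈1.453594; I≈-3.477656, D=e−e_prev≈4.134844; u=5/4·1.453594+1/2·(-3.477656)+0·4.134844≈0.078164; next y=-4/5·(-3.453594)+1/2·0.078164≈2.801957
n=4: y≈2.801957, sp=-2, e=sp−y≈-4.801957; I≈-8.279613, D=e−e_prev≈-6.255551; u=5/4·(-4.801957)+1/2·(-8.279613)+0·(-6.255551)≈-10.142253; next y=-4/5·2.801957+1/2·(-10.142253)≈-7.312692
n=5: y≈-7.312692, sp=-2, e=sp−y≈5.312692; I≈-2.966921, D=e−e_prev≈10.114649; u=5/4·5.312692+1/2·(-2.966921)+0·10.114649≈5.157405; next y=-4/5·(-7.312692)+1/2·5.157405≈8.428856
n=6: y≈8.428856, sp=-2, e=sp−y≈-10.428856; I≈-13.395777, D=e−e_prev≈-15.741548; u=5/4·(-10.428856)+1/2·(-13.395777)+0·(-15.741548)≈-19.733958; next y=-4/5·8.428856+1/2·(-19.733958)≈-16.610064

0 -2 -3.500 0.000
1 -2 -1.438 -1.750
2 -2 -5.817 0.681
3 -2 0.078 -3.454
4 -2 -10.142 2.802
5 -2 5.157 -7.313
6 -2 -19.734 8.429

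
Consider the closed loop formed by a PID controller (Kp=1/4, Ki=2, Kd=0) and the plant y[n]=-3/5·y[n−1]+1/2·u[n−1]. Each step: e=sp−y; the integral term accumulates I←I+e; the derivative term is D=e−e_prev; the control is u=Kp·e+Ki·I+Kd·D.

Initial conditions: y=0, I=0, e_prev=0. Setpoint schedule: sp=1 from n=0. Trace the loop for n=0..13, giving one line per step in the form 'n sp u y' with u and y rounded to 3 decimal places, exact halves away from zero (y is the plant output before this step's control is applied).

(exact arithmetic carried between steps; '≈' marks a value shown rounded to 6 d.p. or computed from one; I and e_prev carry over from the previous line; the table rounds u and y to 3 d.p., halves away from zero)
n=0: y=0, sp=1, e=sp−y=1; I=1, D=e−e_prev=1; u=1/4·1+2·1+0·1=2.25; next y=-3/5·0+1/2·2.25=1.125
n=1: y=1.125, sp=1, e=sp−y=-0.125; I=0.875, D=e−e_prev=-1.125; u=1/4·(-0.125)+2·0.875+0·(-1.125)=1.71875; next y=-3/5·1.125+1/2·1.71875=0.184375
n=2: y=0.184375, sp=1, e=sp−y=0.815625; I=1.690625, D=e−e_prev=0.940625; u=1/4·0.815625+2·1.690625+0·0.940625≈3.585156; next y=-3/5·0.184375+1/2·3.585156≈1.681953
n=3: y≈1.681953, sp=1, e=sp−y≈-0.681953; I≈1.008672, D=e−e_prev≈-1.497578; u=1/4·(-0.681953)+2·1.008672+0·(-1.497578)≈1.846855; next y=-3/5·1.681953+1/2·1.846855≈-0.085744
n=4: y≈-0.085744, sp=1, e=sp−y≈1.085744; I≈2.094416, D=e−e_prev≈1.767697; u=1/4·1.085744+2·2.094416+0·1.767697≈4.460268; next y=-3/5·(-0.085744)+1/2·4.460268≈2.281581
n=5: y≈2.281581, sp=1, e=sp−y≈-1.281581; I≈0.812835, D=e−e_prev≈-2.367325; u=1/4·(-1.281581)+2·0.812835+0·(-2.367325)≈1.305276; next y=-3/5·2.281581+1/2·1.305276≈-0.716310
n=6: y≈-0.716310, sp=1, e=sp−y≈1.716310; I≈2.529146, D=e−e_prev≈2.997891; u=1/4·1.716310+2·2.529146+0·2.997891≈5.487369; next y=-3/5·(-0.716310)+1/2·5.487369≈3.173471
n=7: y≈3.173471, sp=1, e=sp−y≈-2.173471; I≈0.355675, D=e−e_prev≈-3.889781; u=1/4·(-2.173471)+2·0.355675+0·(-3.889781)≈0.167982; next y=-3/5·3.173471+1/2·0.167982≈-1.820091
n=8: y≈-1.820091, sp=1, e=sp−y≈2.820091; I≈3.175766, D=e−e_prev≈4.993562; u=1/4·2.820091+2·3.175766+0·4.993562≈7.056556; next y=-3/5·(-1.820091)+1/2·7.056556≈4.620333
n=9: y≈4.620333, sp=1, e=sp−y≈-3.620333; I≈-0.444566, D=e−e_prev≈-6.440424; u=1/4·(-3.620333)+2·(-0.444566)+0·(-6.440424)≈-1.794216; next y=-3/5·4.620333+1/2·(-1.794216)≈-3.669307
n=10: y≈-3.669307, sp=1, e=sp−y≈4.669307; I≈4.224741, D=e−e_prev≈8.289640; u=1/4·4.669307+2·4.224741+0·8.289640≈9.616809; next y=-3/5·(-3.669307)+1/2·9.616809≈7.009989
n=11: y≈7.009989, sp=1, e=sp−y≈-6.009989; I≈-1.785248, D=e−e_prev≈-10.679297; u=1/4·(-6.009989)+2·(-1.785248)+0·(-10.679297)≈-5.072993; next y=-3/5·7.009989+1/2·(-5.072993)≈-6.742490
n=12: y≈-6.742490, sp=1, e=sp−y≈7.742490; I≈5.957242, D=e−e_prev≈13.752479; u=1/4·7.742490+2·5.957242+0·13.752479≈13.850107; next y=-3/5·(-6.742490)+1/2·13.850107≈10.970547
n=13: y≈10.970547, sp=1, e=sp−y≈-9.970547; I≈-4.013305, D=e−e_prev≈-17.713037; u=1/4·(-9.970547)+2·(-4.013305)+0·(-17.713037)≈-10.519247; next y=-3/5·10.970547+1/2·(-10.519247)≈-11.841952

0 1 2.250 0.000
1 1 1.719 1.125
2 1 3.585 0.184
3 1 1.847 1.682
4 1 4.460 -0.086
5 1 1.305 2.282
6 1 5.487 -0.716
7 1 0.168 3.173
8 1 7.057 -1.820
9 1 -1.794 4.620
10 1 9.617 -3.669
11 1 -5.073 7.010
12 1 13.850 -6.742
13 1 -10.519 10.971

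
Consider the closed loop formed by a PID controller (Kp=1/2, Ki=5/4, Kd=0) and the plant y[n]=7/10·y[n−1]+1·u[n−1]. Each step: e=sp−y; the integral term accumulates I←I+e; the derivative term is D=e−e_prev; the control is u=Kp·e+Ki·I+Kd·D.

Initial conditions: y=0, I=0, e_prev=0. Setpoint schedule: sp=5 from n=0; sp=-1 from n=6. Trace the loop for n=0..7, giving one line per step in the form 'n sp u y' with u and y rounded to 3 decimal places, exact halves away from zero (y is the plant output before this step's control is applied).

0 5 8.750 0.000
1 5 -0.313 8.750
2 5 0.141 5.813
3 5 1.930 4.209
4 5 1.750 4.877
5 5 1.401 5.164
6 -1 -9.045 5.016
7 -1 1.897 -5.534

(exact arithmetic carried between steps; '≈' marks a value shown rounded to 6 d.p. or computed from one; I and e_prev carry over from the previous line; the table rounds u and y to 3 d.p., halves away from zero)
n=0: y=0, sp=5, e=sp−y=5; I=5, D=e−e_prev=5; u=1/2·5+5/4·5+0·5=8.75; next y=7/10·0+1·8.75=8.75
n=1: y=8.75, sp=5, e=sp−y=-3.75; I=1.25, D=e−e_prev=-8.75; u=1/2·(-3.75)+5/4·1.25+0·(-8.75)=-0.3125; next y=7/10·8.75+1·(-0.3125)=5.8125
n=2: y=5.8125, sp=5, e=sp−y=-0.8125; I=0.4375, D=e−e_prev=2.9375; u=1/2·(-0.8125)+5/4·0.4375+0·2.9375=0.140625; next y=7/10·5.8125+1·0.140625=4.209375
n=3: y=4.209375, sp=5, e=sp−y=0.790625; I=1.228125, D=e−e_prev=1.603125; u=1/2·0.790625+5/4·1.228125+0·1.603125≈1.930469; next y=7/10·4.209375+1·1.930469≈4.877031
n=4: y≈4.877031, sp=5, e=sp−y≈0.122969; I≈1.351094, D=e−e_prev≈-0.667656; u=1/2·0.122969+5/4·1.351094+0·(-0.667656)≈1.750352; next y=7/10·4.877031+1·1.750352≈5.164273
n=5: y≈5.164273, sp=5, e=sp−y≈-0.164273; I≈1.186820, D=e−e_prev≈-0.287242; u=1/2·(-0.164273)+5/4·1.186820+0·(-0.287242)≈1.401389; next y=7/10·5.164273+1·1.401389≈5.016380
n=6: y≈5.016380, sp=-1, e=sp−y≈-6.016380; I≈-4.829560, D=e−e_prev≈-5.852107; u=1/2·(-6.016380)+5/4·(-4.829560)+0·(-5.852107)≈-9.045140; next y=7/10·5.016380+1·(-9.045140)≈-5.533674
n=7: y≈-5.533674, sp=-1, e=sp−y≈4.533674; I≈-0.295886, D=e−e_prev≈10.550054; u=1/2·4.533674+5/4·(-0.295886)+0·10.550054≈1.896979; next y=7/10·(-5.533674)+1·1.896979≈-1.976592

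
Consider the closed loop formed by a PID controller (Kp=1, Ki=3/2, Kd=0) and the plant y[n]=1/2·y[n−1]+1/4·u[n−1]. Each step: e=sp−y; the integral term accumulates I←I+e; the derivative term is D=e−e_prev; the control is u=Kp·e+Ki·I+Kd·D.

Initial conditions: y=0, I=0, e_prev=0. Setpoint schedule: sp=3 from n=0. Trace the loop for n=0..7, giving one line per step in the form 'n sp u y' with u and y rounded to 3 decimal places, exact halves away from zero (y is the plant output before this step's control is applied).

(exact arithmetic carried between steps; '≈' marks a value shown rounded to 6 d.p. or computed from one; I and e_prev carry over from the previous line; the table rounds u and y to 3 d.p., halves away from zero)
n=0: y=0, sp=3, e=sp−y=3; I=3, D=e−e_prev=3; u=1·3+3/2·3+0·3=7.5; next y=1/2·0+1/4·7.5=1.875
n=1: y=1.875, sp=3, e=sp−y=1.125; I=4.125, D=e−e_prev=-1.875; u=1·1.125+3/2·4.125+0·(-1.875)=7.3125; next y=1/2·1.875+1/4·7.3125=2.765625
n=2: y=2.765625, sp=3, e=sp−y=0.234375; I=4.359375, D=e−e_prev=-0.890625; u=1·0.234375+3/2·4.359375+0·(-0.890625)≈6.773438; next y=1/2·2.765625+1/4·6.773438≈3.076172
n=3: y≈3.076172, sp=3, e=sp−y≈-0.076172; I≈4.283203, D=e−e_prev≈-0.310547; u=1·(-0.076172)+3/2·4.283203+0·(-0.310547)≈6.348633; next y=1/2·3.076172+1/4·6.348633≈3.125244
n=4: y≈3.125244, sp=3, e=sp−y≈-0.125244; I≈4.157959, D=e−e_prev≈-0.049072; u=1·(-0.125244)+3/2·4.157959+0·(-0.049072)≈6.111694; next y=1/2·3.125244+1/4·6.111694≈3.090546
n=5: y≈3.090546, sp=3, e=sp−y≈-0.090546; I≈4.067413, D=e−e_prev≈0.034698; u=1·(-0.090546)+3/2·4.067413+0·0.034698≈6.010574; next y=1/2·3.090546+1/4·6.010574≈3.047916
n=6: y≈3.047916, sp=3, e=sp−y≈-0.047916; I≈4.019497, D=e−e_prev≈0.042629; u=1·(-0.047916)+3/2·4.019497+0·0.042629≈5.981329; next y=1/2·3.047916+1/4·5.981329≈3.019290
n=7: y≈3.019290, sp=3, e=sp−y≈-0.019290; I≈4.000206, D=e−e_prev≈0.028626; u=1·(-0.019290)+3/2·4.000206+0·0.028626≈5.981019; next y=1/2·3.019290+1/4·5.981019≈3.004900

0 3 7.500 0.000
1 3 7.313 1.875
2 3 6.773 2.766
3 3 6.349 3.076
4 3 6.112 3.125
5 3 6.011 3.091
6 3 5.981 3.048
7 3 5.981 3.019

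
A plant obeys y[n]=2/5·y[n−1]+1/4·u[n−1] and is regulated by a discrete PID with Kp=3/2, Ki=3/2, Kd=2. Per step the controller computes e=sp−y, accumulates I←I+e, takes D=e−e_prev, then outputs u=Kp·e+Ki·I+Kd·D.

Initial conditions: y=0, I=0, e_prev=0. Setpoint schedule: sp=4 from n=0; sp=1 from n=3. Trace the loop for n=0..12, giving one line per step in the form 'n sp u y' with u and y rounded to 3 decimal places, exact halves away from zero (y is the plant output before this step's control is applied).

0 4 20.000 0.000
1 4 -7.000 5.000
2 4 25.250 0.250
3 1 -24.438 6.413
4 1 35.553 -3.544
5 1 -32.619 7.471
6 1 42.890 -5.166
7 1 -42.246 8.656
8 1 52.690 -7.099
9 1 -53.832 10.333
10 1 65.321 -9.325
11 1 -68.133 12.600
12 1 81.284 -11.993

(exact arithmetic carried between steps; '≈' marks a value shown rounded to 6 d.p. or computed from one; I and e_prev carry over from the previous line; the table rounds u and y to 3 d.p., halves away from zero)
n=0: y=0, sp=4, e=sp−y=4; I=4, D=e−e_prev=4; u=3/2·4+3/2·4+2·4=20; next y=2/5·0+1/4·20=5
n=1: y=5, sp=4, e=sp−y=-1; I=3, D=e−e_prev=-5; u=3/2·(-1)+3/2·3+2·(-5)=-7; next y=2/5·5+1/4·(-7)=0.25
n=2: y=0.25, sp=4, e=sp−y=3.75; I=6.75, D=e−e_prev=4.75; u=3/2·3.75+3/2·6.75+2·4.75=25.25; next y=2/5·0.25+1/4·25.25=6.4125
n=3: y=6.4125, sp=1, e=sp−y=-5.4125; I=1.3375, D=e−e_prev=-9.1625; u=3/2·(-5.4125)+3/2·1.3375+2·(-9.1625)=-24.4375; next y=2/5·6.4125+1/4·(-24.4375)=-3.544375
n=4: y=-3.544375, sp=1, e=sp−y=4.544375; I=5.881875, D=e−e_prev=9.956875; u=3/2·4.544375+3/2·5.881875+2·9.956875=35.553125; next y=2/5·(-3.544375)+1/4·35.553125≈7.470531
n=5: y≈7.470531, sp=1, e=sp−y≈-6.470531; I≈-0.588656, D=e−e_prev≈-11.014906; u=3/2·(-6.470531)+3/2·(-0.588656)+2·(-11.014906)≈-32.618594; next y=2/5·7.470531+1/4·(-32.618594)≈-5.166436
n=6: y≈-5.166436, sp=1, e=sp−y≈6.166436; I≈5.577780, D=e−e_prev≈12.636967; u=3/2·6.166436+3/2·5.577780+2·12.636967≈42.890258; next y=2/5·(-5.166436)+1/4·42.890258≈8.655990
n=7: y≈8.655990, sp=1, e=sp−y≈-7.655990; I≈-2.078210, D=e−e_prev≈-13.822426; u=3/2·(-7.655990)+3/2·(-2.078210)+2·(-13.822426)≈-42.246153; next y=2/5·8.655990+1/4·(-42.246153)≈-7.099142
n=8: y≈-7.099142, sp=1, e=sp−y≈8.099142; I≈6.020932, D=e−e_prev≈15.755132; u=3/2·8.099142+3/2·6.020932+2·15.755132≈52.690375; next y=2/5·(-7.099142)+1/4·52.690375≈10.332937
n=9: y≈10.332937, sp=1, e=sp−y≈-9.332937; I≈-3.312005, D=e−e_prev≈-17.432079; u=3/2·(-9.332937)+3/2·(-3.312005)+2·(-17.432079)≈-53.831572; next y=2/5·10.332937+1/4·(-53.831572)≈-9.324718
n=10: y≈-9.324718, sp=1, e=sp−y≈10.324718; I≈7.012713, D=e−e_prev≈19.657655; u=3/2·10.324718+3/2·7.012713+2·19.657655≈65.321457; next y=2/5·(-9.324718)+1/4·65.321457≈12.600477
n=11: y≈12.600477, sp=1, e=sp−y≈-11.600477; I≈-4.587764, D=e−e_prev≈-21.925195; u=3/2·(-11.600477)+3/2·(-4.587764)+2·(-21.925195)≈-68.132751; next y=2/5·12.600477+1/4·(-68.132751)≈-11.992997
n=12: y≈-11.992997, sp=1, e=sp−y≈12.992997; I≈8.405233, D=e−e_prev≈24.593474; u=3/2·12.992997+3/2·8.405233+2·24.593474≈81.284293; next y=2/5·(-11.992997)+1/4·81.284293≈15.523874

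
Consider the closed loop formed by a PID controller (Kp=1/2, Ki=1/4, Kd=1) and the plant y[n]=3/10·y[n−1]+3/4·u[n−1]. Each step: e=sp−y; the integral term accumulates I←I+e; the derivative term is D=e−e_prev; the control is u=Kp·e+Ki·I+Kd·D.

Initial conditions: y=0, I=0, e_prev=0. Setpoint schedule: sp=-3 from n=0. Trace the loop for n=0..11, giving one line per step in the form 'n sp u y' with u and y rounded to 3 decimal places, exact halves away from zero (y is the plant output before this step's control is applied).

0 -3 -5.250 0.000
1 -3 3.891 -3.938
2 -3 -9.742 1.737
3 -3 9.662 -6.786
4 -3 -18.908 5.211
5 -3 22.236 -12.618
6 -3 -37.830 12.892
7 -3 49.150 -24.505
8 -3 -77.398 29.511
9 -3 106.226 -49.195
10 -3 -160.617 64.911
11 -3 226.837 -100.989

(exact arithmetic carried between steps; '≈' marks a value shown rounded to 6 d.p. or computed from one; I and e_prev carry over from the previous line; the table rounds u and y to 3 d.p., halves away from zero)
n=0: y=0, sp=-3, e=sp−y=-3; I=-3, D=e−e_prev=-3; u=1/2·(-3)+1/4·(-3)+1·(-3)=-5.25; next y=3/10·0+3/4·(-5.25)=-3.9375
n=1: y=-3.9375, sp=-3, e=sp−y=0.9375; I=-2.0625, D=e−e_prev=3.9375; u=1/2·0.9375+1/4·(-2.0625)+1·3.9375=3.890625; next y=3/10·(-3.9375)+3/4·3.890625≈1.736719
n=2: y≈1.736719, sp=-3, e=sp−y≈-4.736719; I≈-6.799219, D=e−e_prev≈-5.674219; u=1/2·(-4.736719)+1/4·(-6.799219)+1·(-5.674219)≈-9.742383; next y=3/10·1.736719+3/4·(-9.742383)≈-6.785771
n=3: y≈-6.785771, sp=-3, e=sp−y≈3.785771; I≈-3.013447, D=e−e_prev≈8.522490; u=1/2·3.785771+1/4·(-3.013447)+1·8.522490≈9.662014; next y=3/10·(-6.785771)+3/4·9.662014≈5.210779
n=4: y≈5.210779, sp=-3, e=sp−y≈-8.210779; I≈-11.224226, D=e−e_prev≈-11.996551; u=1/2·(-8.210779)+1/4·(-11.224226)+1·(-11.996551)≈-18.907997; next y=3/10·5.210779+3/4·(-18.907997)≈-12.617764
n=5: y≈-12.617764, sp=-3, e=sp−y≈9.617764; I≈-1.606463, D=e−e_prev≈17.828543; u=1/2·9.617764+1/4·(-1.606463)+1·17.828543≈22.235809; next y=3/10·(-12.617764)+3/4·22.235809≈12.891528
n=6: y≈12.891528, sp=-3, e=sp−y≈-15.891528; I≈-17.497990, D=e−e_prev≈-25.509292; u=1/2·(-15.891528)+1/4·(-17.497990)+1·(-25.509292)≈-37.829553; next y=3/10·12.891528+3/4·(-37.829553)≈-24.504707
n=7: y≈-24.504707, sp=-3, e=sp−y≈21.504707; I≈4.006716, D=e−e_prev≈37.396234; u=1/2·21.504707+1/4·4.006716+1·37.396234≈49.150267; next y=3/10·(-24.504707)+3/4·49.150267≈29.511288
n=8: y≈29.511288, sp=-3, e=sp−y≈-32.511288; I≈-28.504572, D=e−e_prev≈-54.015995; u=1/2·(-32.511288)+1/4·(-28.504572)+1·(-54.015995)≈-77.397782; next y=3/10·29.511288+3/4·(-77.397782)≈-49.194950
n=9: y≈-49.194950, sp=-3, e=sp−y≈46.194950; I≈17.690378, D=e−e_prev≈78.706238; u=1/2·46.194950+1/4·17.690378+1·78.706238≈106.226307; next y=3/10·(-49.194950)+3/4·106.226307≈64.911246
n=10: y≈64.911246, sp=-3, e=sp−y≈-67.911246; I≈-50.220868, D=e−e_prev≈-114.106196; u=1/2·(-67.911246)+1/4·(-50.220868)+1·(-114.106196)≈-160.617035; next y=3/10·64.911246+3/4·(-160.617035)≈-100.989403
n=11: y≈-100.989403, sp=-3, e=sp−y≈97.989403; I≈47.768535, D=e−e_prev≈165.900648; u=1/2·97.989403+1/4·47.768535+1·165.900648≈226.837484; next y=3/10·(-100.989403)+3/4·226.837484≈139.831292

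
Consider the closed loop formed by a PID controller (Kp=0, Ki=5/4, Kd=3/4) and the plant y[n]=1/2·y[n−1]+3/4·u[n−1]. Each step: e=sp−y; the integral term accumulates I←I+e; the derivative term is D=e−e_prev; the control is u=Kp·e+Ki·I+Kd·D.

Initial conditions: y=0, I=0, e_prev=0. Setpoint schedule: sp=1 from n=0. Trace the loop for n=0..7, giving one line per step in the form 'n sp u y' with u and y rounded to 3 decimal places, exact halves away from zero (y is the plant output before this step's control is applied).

(exact arithmetic carried between steps; '≈' marks a value shown rounded to 6 d.p. or computed from one; I and e_prev carry over from the previous line; the table rounds u and y to 3 d.p., halves away from zero)
n=0: y=0, sp=1, e=sp−y=1; I=1, D=e−e_prev=1; u=0·1+5/4·1+3/4·1=2; next y=1/2·0+3/4·2=1.5
n=1: y=1.5, sp=1, e=sp−y=-0.5; I=0.5, D=e−e_prev=-1.5; u=0·(-0.5)+5/4·0.5+3/4·(-1.5)=-0.5; next y=1/2·1.5+3/4·(-0.5)=0.375
n=2: y=0.375, sp=1, e=sp−y=0.625; I=1.125, D=e−e_prev=1.125; u=0·0.625+5/4·1.125+3/4·1.125=2.25; next y=1/2·0.375+3/4·2.25=1.875
n=3: y=1.875, sp=1, e=sp−y=-0.875; I=0.25, D=e−e_prev=-1.5; u=0·(-0.875)+5/4·0.25+3/4·(-1.5)=-0.8125; next y=1/2·1.875+3/4·(-0.8125)=0.328125
n=4: y=0.328125, sp=1, e=sp−y=0.671875; I=0.921875, D=e−e_prev=1.546875; u=0·0.671875+5/4·0.921875+3/4·1.546875=2.3125; next y=1/2·0.328125+3/4·2.3125≈1.898438
n=5: y≈1.898438, sp=1, e=sp−y≈-0.898438; I≈0.023438, D=e−e_prev≈-1.570313; u=0·(-0.898438)+5/4·0.023438+3/4·(-1.570313)≈-1.148438; next y=1/2·1.898438+3/4·(-1.148438)≈0.087891
n=6: y≈0.087891, sp=1, e=sp−y≈0.912109; I≈0.935547, D=e−e_prev≈1.810547; u=0·0.912109+5/4·0.935547+3/4·1.810547≈2.527344; next y=1/2·0.087891+3/4·2.527344≈1.939453
n=7: y≈1.939453, sp=1, e=sp−y≈-0.939453; I≈-0.003906, D=e−e_prev≈-1.851563; u=0·(-0.939453)+5/4·(-0.003906)+3/4·(-1.851563)≈-1.393555; next y=1/2·1.939453+3/4·(-1.393555)≈-0.075439

0 1 2.000 0.000
1 1 -0.500 1.500
2 1 2.250 0.375
3 1 -0.813 1.875
4 1 2.313 0.328
5 1 -1.148 1.898
6 1 2.527 0.088
7 1 -1.394 1.939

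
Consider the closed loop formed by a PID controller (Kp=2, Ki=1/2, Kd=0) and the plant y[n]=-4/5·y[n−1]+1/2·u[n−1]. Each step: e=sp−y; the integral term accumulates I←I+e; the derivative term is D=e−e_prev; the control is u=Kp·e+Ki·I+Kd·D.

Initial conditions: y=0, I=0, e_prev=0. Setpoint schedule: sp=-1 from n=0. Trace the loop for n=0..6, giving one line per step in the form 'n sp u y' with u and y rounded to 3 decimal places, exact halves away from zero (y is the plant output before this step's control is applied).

0 -1 -2.500 0.000
1 -1 0.125 -1.250
2 -1 -5.531 1.063
3 -1 5.133 -3.616
4 -1 -16.246 5.459
5 -1 25.397 -12.490
6 -1 -56.809 22.691

(exact arithmetic carried between steps; '≈' marks a value shown rounded to 6 d.p. or computed from one; I and e_prev carry over from the previous line; the table rounds u and y to 3 d.p., halves away from zero)
n=0: y=0, sp=-1, e=sp−y=-1; I=-1, D=e−e_prev=-1; u=2·(-1)+1/2·(-1)+0·(-1)=-2.5; next y=-4/5·0+1/2·(-2.5)=-1.25
n=1: y=-1.25, sp=-1, e=sp−y=0.25; I=-0.75, D=e−e_prev=1.25; u=2·0.25+1/2·(-0.75)+0·1.25=0.125; next y=-4/5·(-1.25)+1/2·0.125=1.0625
n=2: y=1.0625, sp=-1, e=sp−y=-2.0625; I=-2.8125, D=e−e_prev=-2.3125; u=2·(-2.0625)+1/2·(-2.8125)+0·(-2.3125)=-5.53125; next y=-4/5·1.0625+1/2·(-5.53125)=-3.615625
n=3: y=-3.615625, sp=-1, e=sp−y=2.615625; I=-0.196875, D=e−e_prev=4.678125; u=2·2.615625+1/2·(-0.196875)+0·4.678125≈5.132813; next y=-4/5·(-3.615625)+1/2·5.132813≈5.458906
n=4: y≈5.458906, sp=-1, e=sp−y≈-6.458906; I≈-6.655781, D=e−e_prev≈-9.074531; u=2·(-6.458906)+1/2·(-6.655781)+0·(-9.074531)≈-16.245703; next y=-4/5·5.458906+1/2·(-16.245703)≈-12.489977
n=5: y≈-12.489977, sp=-1, e=sp−y≈11.489977; I≈4.834195, D=e−e_prev≈17.948883; u=2·11.489977+1/2·4.834195+0·17.948883≈25.397051; next y=-4/5·(-12.489977)+1/2·25.397051≈22.690507
n=6: y≈22.690507, sp=-1, e=sp−y≈-23.690507; I≈-18.856311, D=e−e_prev≈-35.180483; u=2·(-23.690507)+1/2·(-18.856311)+0·(-35.180483)≈-56.809169; next y=-4/5·22.690507+1/2·(-56.809169)≈-46.556990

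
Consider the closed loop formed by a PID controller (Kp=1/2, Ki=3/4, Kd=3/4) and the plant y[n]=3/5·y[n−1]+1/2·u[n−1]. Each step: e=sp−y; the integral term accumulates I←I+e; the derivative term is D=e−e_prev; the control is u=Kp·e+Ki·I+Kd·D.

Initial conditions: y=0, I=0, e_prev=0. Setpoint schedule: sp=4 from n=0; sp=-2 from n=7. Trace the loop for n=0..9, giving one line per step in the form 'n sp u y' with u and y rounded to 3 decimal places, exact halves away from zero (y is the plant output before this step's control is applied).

0 4 8.000 0.000
1 4 0.000 4.000
2 4 6.200 2.400
3 4 1.920 4.540
4 4 4.832 3.684
5 4 2.542 4.626
6 4 3.938 4.047
7 -2 -9.232 4.397
8 -2 3.483 -1.978
9 -2 -6.380 0.555

(exact arithmetic carried between steps; '≈' marks a value shown rounded to 6 d.p. or computed from one; I and e_prev carry over from the previous line; the table rounds u and y to 3 d.p., halves away from zero)
n=0: y=0, sp=4, e=sp−y=4; I=4, D=e−e_prev=4; u=1/2·4+3/4·4+3/4·4=8; next y=3/5·0+1/2·8=4
n=1: y=4, sp=4, e=sp−y=0; I=4, D=e−e_prev=-4; u=1/2·0+3/4·4+3/4·(-4)=0; next y=3/5·4+1/2·0=2.4
n=2: y=2.4, sp=4, e=sp−y=1.6; I=5.6, D=e−e_prev=1.6; u=1/2·1.6+3/4·5.6+3/4·1.6=6.2; next y=3/5·2.4+1/2·6.2=4.54
n=3: y=4.54, sp=4, e=sp−y=-0.54; I=5.06, D=e−e_prev=-2.14; u=1/2·(-0.54)+3/4·5.06+3/4·(-2.14)=1.92; next y=3/5·4.54+1/2·1.92=3.684
n=4: y=3.684, sp=4, e=sp−y=0.316; I=5.376, D=e−e_prev=0.856; u=1/2·0.316+3/4·5.376+3/4·0.856=4.832; next y=3/5·3.684+1/2·4.832=4.6264
n=5: y=4.6264, sp=4, e=sp−y=-0.6264; I=4.7496, D=e−e_prev=-0.9424; u=1/2·(-0.6264)+3/4·4.7496+3/4·(-0.9424)=2.5422; next y=3/5·4.6264+1/2·2.5422=4.04694
n=6: y=4.04694, sp=4, e=sp−y=-0.04694; I=4.70266, D=e−e_prev=0.57946; u=1/2·(-0.04694)+3/4·4.70266+3/4·0.57946=3.93812; next y=3/5·4.04694+1/2·3.93812=4.397224
n=7: y=4.397224, sp=-2, e=sp−y=-6.397224; I=-1.694564, D=e−e_prev=-6.350284; u=1/2·(-6.397224)+3/4·(-1.694564)+3/4·(-6.350284)=-9.232248; next y=3/5·4.397224+1/2·(-9.232248)≈-1.977790
n=8: y≈-1.977790, sp=-2, e=sp−y≈-0.022210; I≈-1.716774, D=e−e_prev≈6.375014; u=1/2·(-0.022210)+3/4·(-1.716774)+3/4·6.375014≈3.482574; next y=3/5·(-1.977790)+1/2·3.482574≈0.554613
n=9: y≈0.554613, sp=-2, e=sp−y≈-2.554613; I≈-4.271388, D=e−e_prev≈-2.532403; u=1/2·(-2.554613)+3/4·(-4.271388)+3/4·(-2.532403)≈-6.380150; next y=3/5·0.554613+1/2·(-6.380150)≈-2.857307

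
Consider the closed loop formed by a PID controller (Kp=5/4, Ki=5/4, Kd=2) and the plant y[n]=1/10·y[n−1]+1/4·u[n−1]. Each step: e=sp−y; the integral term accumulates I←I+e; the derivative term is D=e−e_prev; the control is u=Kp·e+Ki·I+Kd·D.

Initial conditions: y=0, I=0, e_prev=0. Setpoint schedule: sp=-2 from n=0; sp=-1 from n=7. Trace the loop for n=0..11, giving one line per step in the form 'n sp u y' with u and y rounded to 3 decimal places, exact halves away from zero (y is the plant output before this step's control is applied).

(exact arithmetic carried between steps; '≈' marks a value shown rounded to 6 d.p. or computed from one; I and e_prev carry over from the previous line; the table rounds u and y to 3 d.p., halves away from zero)
n=0: y=0, sp=-2, e=sp−y=-2; I=-2, D=e−e_prev=-2; u=5/4·(-2)+5/4·(-2)+2·(-2)=-9; next y=1/10·0+1/4·(-9)=-2.25
n=1: y=-2.25, sp=-2, e=sp−y=0.25; I=-1.75, D=e−e_prev=2.25; u=5/4·0.25+5/4·(-1.75)+2·2.25=2.625; next y=1/10·(-2.25)+1/4·2.625=0.43125
n=2: y=0.43125, sp=-2, e=sp−y=-2.43125; I=-4.18125, D=e−e_prev=-2.68125; u=5/4·(-2.43125)+5/4·(-4.18125)+2·(-2.68125)=-13.628125; next y=1/10·0.43125+1/4·(-13.628125)≈-3.363906
n=3: y≈-3.363906, sp=-2, e=sp−y≈1.363906; I≈-2.817344, D=e−e_prev≈3.795156; u=5/4·1.363906+5/4·(-2.817344)+2·3.795156≈5.773516; next y=1/10·(-3.363906)+1/4·5.773516≈1.106988
n=4: y≈1.106988, sp=-2, e=sp−y≈-3.106988; I≈-5.924332, D=e−e_prev≈-4.470895; u=5/4·(-3.106988)+5/4·(-5.924332)+2·(-4.470895)≈-20.230939; next y=1/10·1.106988+1/4·(-20.230939)≈-4.947036
n=5: y≈-4.947036, sp=-2, e=sp−y≈2.947036; I≈-2.977296, D=e−e_prev≈6.054024; u=5/4·2.947036+5/4·(-2.977296)+2·6.054024≈12.070224; next y=1/10·(-4.947036)+1/4·12.070224≈2.522852
n=6: y≈2.522852, sp=-2, e=sp−y≈-4.522852; I≈-7.500148, D=e−e_prev≈-7.469888; u=5/4·(-4.522852)+5/4·(-7.500148)+2·(-7.469888)≈-29.968527; next y=1/10·2.522852+1/4·(-29.968527)≈-7.239847
n=7: y≈-7.239847, sp=-1, e=sp−y≈6.239847; I≈-1.260302, D=e−e_prev≈10.762699; u=5/4·6.239847+5/4·(-1.260302)+2·10.762699≈27.749829; next y=1/10·(-7.239847)+1/4·27.749829≈6.213473
n=8: y≈6.213473, sp=-1, e=sp−y≈-7.213473; I≈-8.473774, D=e−e_prev≈-13.453319; u=5/4·(-7.213473)+5/4·(-8.473774)+2·(-13.453319)≈-46.515697; next y=1/10·6.213473+1/4·(-46.515697)≈-11.007577
n=9: y≈-11.007577, sp=-1, e=sp−y≈10.007577; I≈1.533803, D=e−e_prev≈17.221050; u=5/4·10.007577+5/4·1.533803+2·17.221050≈48.868824; next y=1/10·(-11.007577)+1/4·48.868824≈11.116448
n=10: y≈11.116448, sp=-1, e=sp−y≈-12.116448; I≈-10.582646, D=e−e_prev≈-22.124025; u=5/4·(-12.116448)+5/4·(-10.582646)+2·(-22.124025)≈-72.621918; next y=1/10·11.116448+1/4·(-72.621918)≈-17.043835
n=11: y≈-17.043835, sp=-1, e=sp−y≈16.043835; I≈5.461189, D=e−e_prev≈28.160283; u=5/4·16.043835+5/4·5.461189+2·28.160283≈83.201846; next y=1/10·(-17.043835)+1/4·83.201846≈19.096078

0 -2 -9.000 0.000
1 -2 2.625 -2.250
2 -2 -13.628 0.431
3 -2 5.774 -3.364
4 -2 -20.231 1.107
5 -2 12.070 -4.947
6 -2 -29.969 2.523
7 -1 27.750 -7.240
8 -1 -46.516 6.213
9 -1 48.869 -11.008
10 -1 -72.622 11.116
11 -1 83.202 -17.044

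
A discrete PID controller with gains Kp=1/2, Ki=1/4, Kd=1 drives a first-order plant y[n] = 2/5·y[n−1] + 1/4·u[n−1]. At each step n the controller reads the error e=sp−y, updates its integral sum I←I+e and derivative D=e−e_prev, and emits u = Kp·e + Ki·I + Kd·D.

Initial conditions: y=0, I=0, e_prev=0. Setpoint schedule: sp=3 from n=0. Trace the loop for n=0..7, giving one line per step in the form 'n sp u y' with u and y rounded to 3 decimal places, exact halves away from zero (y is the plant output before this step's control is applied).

(exact arithmetic carried between steps; '≈' marks a value shown rounded to 6 d.p. or computed from one; I and e_prev carry over from the previous line; the table rounds u and y to 3 d.p., halves away from zero)
n=0: y=0, sp=3, e=sp−y=3; I=3, D=e−e_prev=3; u=1/2·3+1/4·3+1·3=5.25; next y=2/5·0+1/4·5.25=1.3125
n=1: y=1.3125, sp=3, e=sp−y=1.6875; I=4.6875, D=e−e_prev=-1.3125; u=1/2·1.6875+1/4·4.6875+1·(-1.3125)=0.703125; next y=2/5·1.3125+1/4·0.703125≈0.700781
n=2: y≈0.700781, sp=3, e=sp−y≈2.299219; I≈6.986719, D=e−e_prev≈0.611719; u=1/2·2.299219+1/4·6.986719+1·0.611719≈3.508008; next y=2/5·0.700781+1/4·3.508008≈1.157314
n=3: y≈1.157314, sp=3, e=sp−y≈1.842686; I≈8.829404, D=e−e_prev≈-0.456533; u=1/2·1.842686+1/4·8.829404+1·(-0.456533)≈2.672161; next y=2/5·1.157314+1/4·2.672161≈1.130966
n=4: y≈1.130966, sp=3, e=sp−y≈1.869034; I≈10.698438, D=e−e_prev≈0.026349; u=1/2·1.869034+1/4·10.698438+1·0.026349≈3.635475; next y=2/5·1.130966+1/4·3.635475≈1.361255
n=5: y≈1.361255, sp=3, e=sp−y≈1.638745; I≈12.337183, D=e−e_prev≈-0.230289; u=1/2·1.638745+1/4·12.337183+1·(-0.230289)≈3.673379; next y=2/5·1.361255+1/4·3.673379≈1.462847
n=6: y≈1.462847, sp=3, e=sp−y≈1.537153; I≈13.874336, D=e−e_prev≈-0.101592; u=1/2·1.537153+1/4·13.874336+1·(-0.101592)≈4.135569; next y=2/5·1.462847+1/4·4.135569≈1.619031
n=7: y≈1.619031, sp=3, e=sp−y≈1.380969; I≈15.255305, D=e−e_prev≈-0.156184; u=1/2·1.380969+1/4·15.255305+1·(-0.156184)≈4.348127; next y=2/5·1.619031+1/4·4.348127≈1.734644

0 3 5.250 0.000
1 3 0.703 1.313
2 3 3.508 0.701
3 3 2.672 1.157
4 3 3.635 1.131
5 3 3.673 1.361
6 3 4.136 1.463
7 3 4.348 1.619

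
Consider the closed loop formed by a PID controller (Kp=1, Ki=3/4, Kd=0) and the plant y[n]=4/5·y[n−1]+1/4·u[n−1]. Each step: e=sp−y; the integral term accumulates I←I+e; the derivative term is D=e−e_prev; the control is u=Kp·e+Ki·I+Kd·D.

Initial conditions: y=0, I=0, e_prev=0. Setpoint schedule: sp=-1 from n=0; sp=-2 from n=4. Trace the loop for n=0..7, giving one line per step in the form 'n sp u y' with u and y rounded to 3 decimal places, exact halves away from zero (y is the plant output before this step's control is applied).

(exact arithmetic carried between steps; '≈' marks a value shown rounded to 6 d.p. or computed from one; I and e_prev carry over from the previous line; the table rounds u and y to 3 d.p., halves away from zero)
n=0: y=0, sp=-1, e=sp−y=-1; I=-1, D=e−e_prev=-1; u=1·(-1)+3/4·(-1)+0·(-1)=-1.75; next y=4/5·0+1/4·(-1.75)=-0.4375
n=1: y=-0.4375, sp=-1, e=sp−y=-0.5625; I=-1.5625, D=e−e_prev=0.4375; u=1·(-0.5625)+3/4·(-1.5625)+0·0.4375=-1.734375; next y=4/5·(-0.4375)+1/4·(-1.734375)≈-0.783594
n=2: y≈-0.783594, sp=-1, e=sp−y≈-0.216406; I≈-1.778906, D=e−e_prev≈0.346094; u=1·(-0.216406)+3/4·(-1.778906)+0·0.346094≈-1.550586; next y=4/5·(-0.783594)+1/4·(-1.550586)≈-1.014521
n=3: y≈-1.014521, sp=-1, e=sp−y≈0.014521; I≈-1.764385, D=e−e_prev≈0.230928; u=1·0.014521+3/4·(-1.764385)+0·0.230928≈-1.308767; next y=4/5·(-1.014521)+1/4·(-1.308767)≈-1.138809
n=4: y≈-1.138809, sp=-2, e=sp−y≈-0.861191; I≈-2.625576, D=e−e_prev≈-0.875713; u=1·(-0.861191)+3/4·(-2.625576)+0·(-0.875713)≈-2.830373; next y=4/5·(-1.138809)+1/4·(-2.830373)≈-1.618640
n=5: y≈-1.618640, sp=-2, e=sp−y≈-0.381360; I≈-3.006935, D=e−e_prev≈0.479831; u=1·(-0.381360)+3/4·(-3.006935)+0·0.479831≈-2.636561; next y=4/5·(-1.618640)+1/4·(-2.636561)≈-1.954053
n=6: y≈-1.954053, sp=-2, e=sp−y≈-0.045947; I≈-3.052883, D=e−e_prev≈0.335412; u=1·(-0.045947)+3/4·(-3.052883)+0·0.335412≈-2.335610; next y=4/5·(-1.954053)+1/4·(-2.335610)≈-2.147144
n=7: y≈-2.147144, sp=-2, e=sp−y≈0.147144; I≈-2.905738, D=e−e_prev≈0.193092; u=1·0.147144+3/4·(-2.905738)+0·0.193092≈-2.032159; next y=4/5·(-2.147144)+1/4·(-2.032159)≈-2.225755

0 -1 -1.750 0.000
1 -1 -1.734 -0.438
2 -1 -1.551 -0.784
3 -1 -1.309 -1.015
4 -2 -2.830 -1.139
5 -2 -2.637 -1.619
6 -2 -2.336 -1.954
7 -2 -2.032 -2.147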